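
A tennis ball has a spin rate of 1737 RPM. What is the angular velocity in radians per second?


Convert RPM to rad/s: multiply by 2*pi and divide by 60
omega = 1737 * 2 * pi / 60
= 181.898 rad/s

181.898 rad/s


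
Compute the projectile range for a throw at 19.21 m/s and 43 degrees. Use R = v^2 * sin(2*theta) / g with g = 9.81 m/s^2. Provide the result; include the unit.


Two times the angle = 86 degrees
sin(86) = 0.997564
R = 369.0241 * 0.997564 / 9.81 = 37.526 m

37.526 m


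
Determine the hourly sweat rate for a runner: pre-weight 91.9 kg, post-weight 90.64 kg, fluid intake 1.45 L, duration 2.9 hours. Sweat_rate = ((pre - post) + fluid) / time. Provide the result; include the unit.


Mass lost = 91.9 - 90.64 = 1.26 kg
Add fluid consumed: 1.26 + 1.45 = 2.71 L total sweat
Sweat rate = 2.71 / 2.9 = 0.934 L/h

0.934 L/h


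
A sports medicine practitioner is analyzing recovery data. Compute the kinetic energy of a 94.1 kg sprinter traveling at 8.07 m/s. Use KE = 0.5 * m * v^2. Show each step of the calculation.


Velocity squared = 65.1249
KE = 0.5 * 94.1 * 65.1249 = 3064.13 J

3064.13 J


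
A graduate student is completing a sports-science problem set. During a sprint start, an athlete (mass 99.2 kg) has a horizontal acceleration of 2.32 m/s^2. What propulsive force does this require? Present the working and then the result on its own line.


Propulsive force = mass * acceleration
= 99.2 kg * 2.32 m/s^2
= 230.14 N

230.14 N


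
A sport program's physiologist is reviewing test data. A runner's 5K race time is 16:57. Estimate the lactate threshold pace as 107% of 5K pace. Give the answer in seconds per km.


Total race time = 16*60 + 57 = 1017 seconds
5K pace = 1017 / 5 = 203.4 sec/km
LT pace = 203.4 * 1.07 = 217.64 sec/km

217.64 s/km


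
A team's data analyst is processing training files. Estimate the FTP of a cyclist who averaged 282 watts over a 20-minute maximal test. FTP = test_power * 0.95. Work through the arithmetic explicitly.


FTP = 282 * 0.95 = 267.9 W

267.9 W


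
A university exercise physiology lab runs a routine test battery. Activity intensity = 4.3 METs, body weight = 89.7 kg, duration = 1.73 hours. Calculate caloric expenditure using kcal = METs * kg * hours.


kcal = 4.3 * 89.7 * 1.73
= 385.71 * 1.73
= 667.28 kcal

667.28 kcal


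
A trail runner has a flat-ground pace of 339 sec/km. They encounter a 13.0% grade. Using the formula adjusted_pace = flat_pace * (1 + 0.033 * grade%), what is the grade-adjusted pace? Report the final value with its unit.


Grade factor = 1 + 0.033 * 13.0 = 1.429
Adjusted = 339 * 1.429 = 484.43 sec/km

484.43 s/km


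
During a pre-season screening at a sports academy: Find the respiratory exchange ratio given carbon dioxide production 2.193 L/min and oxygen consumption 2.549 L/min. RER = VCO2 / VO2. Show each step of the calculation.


VCO2 = 2.193 L/min
VO2 = 2.549 L/min
RER = 2.193 / 2.549 = 0.8603

0.8603


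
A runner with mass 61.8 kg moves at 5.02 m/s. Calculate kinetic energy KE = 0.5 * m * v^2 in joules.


v^2 = 5.02^2 = 25.2004
KE = 0.5 * 61.8 * 25.2004
= 778.69 J

778.69 J


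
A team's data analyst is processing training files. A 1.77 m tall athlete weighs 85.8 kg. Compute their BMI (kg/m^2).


height^2 = 3.1329 m^2
BMI = 85.8 / 3.1329 = 27.39 kg/m^2

27.39 kg/m^2


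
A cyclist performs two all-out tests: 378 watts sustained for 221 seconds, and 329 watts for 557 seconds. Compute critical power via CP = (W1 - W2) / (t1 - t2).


W1 = P1 * t1 = 378 * 221 = 83538 J
W2 = P2 * t2 = 329 * 557 = 183253 J
CP = (83538 - 183253) / (221 - 557)
= 296.77 W

296.77 W


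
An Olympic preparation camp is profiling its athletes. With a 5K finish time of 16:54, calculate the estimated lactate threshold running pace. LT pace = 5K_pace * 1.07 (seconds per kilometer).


Race duration = 1014 s for 5 km
Average pace = 1014 / 5 = 202.8 s/km
LT pace = 202.8 * 1.07
= 217.0 s/km

217.0 s/km


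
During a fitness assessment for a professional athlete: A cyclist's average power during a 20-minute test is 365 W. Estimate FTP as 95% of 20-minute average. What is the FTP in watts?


FTP = 20-min power * 0.95
= 365 * 0.95
= 346.75 W

346.75 W


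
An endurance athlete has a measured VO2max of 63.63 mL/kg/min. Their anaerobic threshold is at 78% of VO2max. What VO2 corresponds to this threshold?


Anaerobic threshold VO2 = VO2max * 78%
= 63.63 * 0.78
= 49.63 mL/kg/min

49.63 mL/kg/min


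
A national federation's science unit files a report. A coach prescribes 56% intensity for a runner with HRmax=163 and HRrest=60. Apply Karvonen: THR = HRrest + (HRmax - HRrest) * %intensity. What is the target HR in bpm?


Heart rate reserve = 163 - 60 = 103
Intensity fraction = 56 / 100 = 0.56
THR = 60 + 103 * 0.56 = 117.68 bpm

117.68 bpm


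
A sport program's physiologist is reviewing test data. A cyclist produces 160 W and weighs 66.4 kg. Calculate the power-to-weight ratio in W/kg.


P/W = power / mass
= 160 / 66.4
= 2.41 W/kg

2.41 W/kg


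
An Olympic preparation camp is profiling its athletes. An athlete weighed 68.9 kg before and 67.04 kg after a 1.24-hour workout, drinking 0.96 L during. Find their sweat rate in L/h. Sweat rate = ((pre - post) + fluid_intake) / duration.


Body mass change = 1.86 kg
Total sweat loss = 1.86 + 0.96 = 2.82 L
Rate = 2.82 / 1.24 = 2.274 L/h

2.274 L/h


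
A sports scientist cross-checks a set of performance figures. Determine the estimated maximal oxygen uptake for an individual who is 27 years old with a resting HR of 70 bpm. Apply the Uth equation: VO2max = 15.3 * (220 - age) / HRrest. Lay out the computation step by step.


HRmax = 220 - 27 = 193
VO2max = 15.3 * (193 / 70)
= 15.3 * 2.7571
= 42.18 mL/kg/min

42.18 mL/kg/min


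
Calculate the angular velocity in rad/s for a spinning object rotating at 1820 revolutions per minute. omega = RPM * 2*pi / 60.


omega = RPM * 2*pi / 60
= 1820 * 6.28318531 / 60
= 190.59 rad/s

190.59 rad/s


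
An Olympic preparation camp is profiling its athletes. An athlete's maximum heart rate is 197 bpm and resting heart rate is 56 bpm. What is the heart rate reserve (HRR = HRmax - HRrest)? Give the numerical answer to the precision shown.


HRR = HRmax - HRrest
= 197 - 56
= 141 bpm

141 bpm


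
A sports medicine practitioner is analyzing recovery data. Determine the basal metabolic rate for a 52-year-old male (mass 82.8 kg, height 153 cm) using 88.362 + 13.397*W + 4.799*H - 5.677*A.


BMR = 88.362 + 13.397*82.8 + 4.799*153 - 5.677*52
= 1636.68 kcal/day

1636.68 kcal/day


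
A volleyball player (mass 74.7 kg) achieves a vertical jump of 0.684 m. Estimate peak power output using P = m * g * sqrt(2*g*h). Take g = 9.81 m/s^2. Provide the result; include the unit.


2 * g * h = 2 * 9.81 * 0.684 = 13.42008
sqrt(13.42008) = 3.663343 m/s
P = 74.7 * 9.81 * 3.663343 = 2684.52 W

2684.52 W


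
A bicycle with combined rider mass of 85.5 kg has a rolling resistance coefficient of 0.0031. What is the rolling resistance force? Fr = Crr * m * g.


Fr = 0.0031 * 85.5 * 9.81
= 0.26505 * 9.81
= 2.6 N

2.6 N


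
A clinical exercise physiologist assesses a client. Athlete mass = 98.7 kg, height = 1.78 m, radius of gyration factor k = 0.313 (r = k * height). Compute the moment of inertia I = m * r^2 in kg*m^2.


r = k * height = 0.313 * 1.78 = 0.55714 m
r^2 = 0.55714^2 = 0.310405
I = 98.7 * 0.310405 = 30.637 kg*m^2

30.637 kg*m^2


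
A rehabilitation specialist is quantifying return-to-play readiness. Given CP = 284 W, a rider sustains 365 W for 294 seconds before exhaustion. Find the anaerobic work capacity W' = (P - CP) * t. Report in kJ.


Excess power = 365 - 284 = 81 W
Work above CP = 81 * 294 = 23814 J
W' = 23.814 kJ

23.814 kJ


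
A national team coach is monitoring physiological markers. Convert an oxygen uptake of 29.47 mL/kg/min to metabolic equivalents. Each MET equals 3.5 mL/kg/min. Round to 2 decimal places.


One MET = 3.5 mL/kg/min
Number of METs = 29.47 / 3.5
= 8.42 METs

8.42 METs


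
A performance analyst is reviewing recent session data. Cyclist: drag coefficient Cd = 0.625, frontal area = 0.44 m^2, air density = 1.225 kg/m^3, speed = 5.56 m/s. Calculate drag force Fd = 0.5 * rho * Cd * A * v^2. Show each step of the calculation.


v^2 = 5.56^2 = 30.9136
Fd = 0.5 * 1.225 * 0.625 * 0.44 * 30.9136
= 5.207 N

5.207 N


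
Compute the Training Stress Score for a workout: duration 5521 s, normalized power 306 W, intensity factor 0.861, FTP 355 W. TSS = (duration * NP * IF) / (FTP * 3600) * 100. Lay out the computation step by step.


Product = 5521 * 306 * 0.861 = 1454595.786
Base = 355 * 3600 = 1278000
TSS = 1454595.786 / 1278000 * 100 = 113.82

113.82 TSS


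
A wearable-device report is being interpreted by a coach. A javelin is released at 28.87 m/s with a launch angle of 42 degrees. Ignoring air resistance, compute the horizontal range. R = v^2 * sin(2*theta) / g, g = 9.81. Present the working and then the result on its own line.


Launch speed squared = 833.4769
sin(2 * 42 deg) = 0.994522
Range = 833.4769 * 0.994522 / 9.81
= 84.497 m

84.497 m


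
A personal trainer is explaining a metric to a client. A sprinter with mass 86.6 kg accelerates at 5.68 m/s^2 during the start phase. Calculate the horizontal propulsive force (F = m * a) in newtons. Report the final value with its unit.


F = m * a
= 86.6 * 5.68
= 491.89 N

491.89 N


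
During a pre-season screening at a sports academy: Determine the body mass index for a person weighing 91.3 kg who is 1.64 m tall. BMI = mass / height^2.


BMI = mass / height^2
= 91.3 / 1.64^2
= 91.3 / 2.6896
= 33.95 kg/m^2

33.95 kg/m^2


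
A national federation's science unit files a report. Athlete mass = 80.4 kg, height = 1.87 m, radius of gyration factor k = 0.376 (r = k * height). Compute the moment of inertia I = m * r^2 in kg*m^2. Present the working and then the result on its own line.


r = k * height = 0.376 * 1.87 = 0.70312 m
r^2 = 0.70312^2 = 0.494378
I = 80.4 * 0.494378 = 39.748 kg*m^2

39.748 kg*m^2


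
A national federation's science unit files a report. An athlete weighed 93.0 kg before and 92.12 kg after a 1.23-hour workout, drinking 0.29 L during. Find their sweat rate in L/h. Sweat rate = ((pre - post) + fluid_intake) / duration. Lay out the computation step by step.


Body mass change = 0.88 kg
Total sweat loss = 0.88 + 0.29 = 1.17 L
Rate = 1.17 / 1.23 = 0.951 L/h

0.951 L/h


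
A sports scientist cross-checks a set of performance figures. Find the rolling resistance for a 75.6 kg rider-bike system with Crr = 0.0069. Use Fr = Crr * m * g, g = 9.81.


m * g = 75.6 * 9.81 = 741.636 N
Fr = 0.0069 * 741.636 = 5.117 N

5.117 N


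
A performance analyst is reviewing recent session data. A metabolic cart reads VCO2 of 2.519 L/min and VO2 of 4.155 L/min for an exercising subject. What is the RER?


RER = VCO2 / VO2 = 2.519 / 4.155 = 0.6063

0.6063


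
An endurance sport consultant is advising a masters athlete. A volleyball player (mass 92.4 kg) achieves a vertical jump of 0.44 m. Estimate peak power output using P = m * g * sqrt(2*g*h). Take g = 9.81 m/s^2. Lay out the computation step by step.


2 * g * h = 2 * 9.81 * 0.44 = 8.6328
sqrt(8.6328) = 2.938163 m/s
P = 92.4 * 9.81 * 2.938163 = 2663.28 W

2663.28 W


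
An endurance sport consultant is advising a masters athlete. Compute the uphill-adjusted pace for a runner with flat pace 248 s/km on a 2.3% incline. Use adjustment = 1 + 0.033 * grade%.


Adjustment factor = 1 + 0.033 * 2.3 = 1.0759
Grade-adjusted pace = 248 * 1.0759 = 266.82 s/km

266.82 s/km


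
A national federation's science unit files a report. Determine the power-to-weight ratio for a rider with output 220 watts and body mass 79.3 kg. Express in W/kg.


P/W = 220 / 79.3 = 2.774 W/kg

2.774 W/kg


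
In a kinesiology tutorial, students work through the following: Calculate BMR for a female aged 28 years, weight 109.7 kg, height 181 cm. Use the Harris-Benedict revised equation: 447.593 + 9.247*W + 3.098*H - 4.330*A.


Substituting values:
W term = 9.247 * 109.7 = 1014.3959
H term = 3.098 * 181 = 560.738
A term = 4.330 * 28 = 121.24
BMR = 1901.49 kcal/day

1901.49 kcal/day


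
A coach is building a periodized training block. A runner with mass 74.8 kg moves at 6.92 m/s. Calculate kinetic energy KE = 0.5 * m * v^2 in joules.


v^2 = 6.92^2 = 47.8864
KE = 0.5 * 74.8 * 47.8864
= 1790.95 J

1790.95 J


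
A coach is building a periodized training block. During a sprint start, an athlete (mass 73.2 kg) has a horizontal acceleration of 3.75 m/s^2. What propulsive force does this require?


Propulsive force = mass * acceleration
= 73.2 kg * 3.75 m/s^2
= 274.5 N

274.5 N


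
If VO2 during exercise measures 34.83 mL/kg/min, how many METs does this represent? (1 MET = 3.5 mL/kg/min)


METs = VO2 / 3.5 = 34.83 / 3.5 = 9.95

9.95 METs


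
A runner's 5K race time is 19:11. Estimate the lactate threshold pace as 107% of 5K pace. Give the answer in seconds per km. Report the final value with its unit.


Total race time = 19*60 + 11 = 1151 seconds
5K pace = 1151 / 5 = 230.2 sec/km
LT pace = 230.2 * 1.07 = 246.31 sec/km

246.31 s/km


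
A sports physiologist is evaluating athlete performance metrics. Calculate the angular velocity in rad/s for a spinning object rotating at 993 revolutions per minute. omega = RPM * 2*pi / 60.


omega = RPM * 2*pi / 60
= 993 * 6.28318531 / 60
= 103.987 rad/s

103.987 rad/s


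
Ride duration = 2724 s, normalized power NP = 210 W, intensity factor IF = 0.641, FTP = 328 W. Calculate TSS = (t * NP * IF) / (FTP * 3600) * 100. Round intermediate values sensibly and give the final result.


Numerator = 2724 * 210 * 0.641 = 366677.64
Denominator = 328 * 3600 = 1180800
TSS = 366677.64 / 1180800 * 100
= 31.05

31.05 TSS


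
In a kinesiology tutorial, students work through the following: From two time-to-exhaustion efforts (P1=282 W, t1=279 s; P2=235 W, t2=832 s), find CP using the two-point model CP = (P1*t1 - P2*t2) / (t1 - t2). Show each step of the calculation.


Work in trial 1 = 78678 J
Work in trial 2 = 195520 J
Delta work = -116842 J
Delta time = -553 s
CP = -116842 / -553 = 211.29 W

211.29 W


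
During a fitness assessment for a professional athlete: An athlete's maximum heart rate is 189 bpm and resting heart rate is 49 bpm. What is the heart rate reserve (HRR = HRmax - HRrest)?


HRR = HRmax - HRrest
= 189 - 49
= 140 bpm

140 bpm


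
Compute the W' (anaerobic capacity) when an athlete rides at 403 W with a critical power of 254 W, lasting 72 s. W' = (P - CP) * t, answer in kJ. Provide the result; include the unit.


Above-CP power = 149 W
Duration = 72 s
W' = 149 * 72 = 10728 J
Convert: 10728 / 1000 = 10.728 kJ

10.728 kJ


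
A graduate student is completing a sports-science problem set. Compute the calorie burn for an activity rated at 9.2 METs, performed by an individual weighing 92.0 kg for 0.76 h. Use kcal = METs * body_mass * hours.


Product of METs and mass = 9.2 * 92.0 = 846.4
Total kcal = 846.4 * 0.76 = 643.26 kcal

643.26 kcal


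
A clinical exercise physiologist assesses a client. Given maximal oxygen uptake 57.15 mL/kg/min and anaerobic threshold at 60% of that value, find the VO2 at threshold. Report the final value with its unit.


Percentage as decimal = 0.6
VO2 at AT = 57.15 * 0.6 = 34.29 mL/kg/min

34.29 mL/kg/min


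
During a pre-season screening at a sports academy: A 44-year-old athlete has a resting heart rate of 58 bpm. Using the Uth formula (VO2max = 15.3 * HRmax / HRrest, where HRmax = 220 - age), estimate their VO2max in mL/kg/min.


HRmax = 220 - 44 = 176 bpm
Ratio = HRmax / HRrest = 176 / 58 = 3.0345
VO2max = 15.3 * 3.0345 = 46.43 mL/kg/min

46.43 mL/kg/min


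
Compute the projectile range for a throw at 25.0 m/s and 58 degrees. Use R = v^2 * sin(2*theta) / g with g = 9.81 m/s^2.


Two times the angle = 116 degrees
sin(116) = 0.898794
R = 625.0 * 0.898794 / 9.81 = 57.263 m

57.263 m


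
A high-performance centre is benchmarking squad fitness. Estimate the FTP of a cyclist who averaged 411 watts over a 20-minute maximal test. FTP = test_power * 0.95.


FTP = 411 * 0.95 = 390.45 W

390.45 W


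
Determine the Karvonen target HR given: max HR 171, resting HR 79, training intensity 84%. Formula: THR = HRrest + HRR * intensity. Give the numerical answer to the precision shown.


HRR = HRmax - HRrest = 171 - 79 = 92
THR = 79 + 92 * 0.84
= 156.28 bpm

156.28 bpm


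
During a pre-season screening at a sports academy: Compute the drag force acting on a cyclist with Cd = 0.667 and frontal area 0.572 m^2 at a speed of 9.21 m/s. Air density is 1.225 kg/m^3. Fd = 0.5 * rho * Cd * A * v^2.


Step 1: v^2 = 84.8241
Step 2: Fd = 0.5 * 1.225 * 0.667 * 0.572 * 84.8241
= 19.822 N

19.822 N


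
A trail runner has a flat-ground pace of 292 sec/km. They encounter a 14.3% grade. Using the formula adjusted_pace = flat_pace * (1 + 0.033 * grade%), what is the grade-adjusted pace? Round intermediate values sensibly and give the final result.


Grade factor = 1 + 0.033 * 14.3 = 1.4719
Adjusted = 292 * 1.4719 = 429.79 sec/km

429.79 s/km


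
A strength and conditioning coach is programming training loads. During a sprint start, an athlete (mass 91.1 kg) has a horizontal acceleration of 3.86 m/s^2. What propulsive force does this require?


Propulsive force = mass * acceleration
= 91.1 kg * 3.86 m/s^2
= 351.65 N

351.65 N


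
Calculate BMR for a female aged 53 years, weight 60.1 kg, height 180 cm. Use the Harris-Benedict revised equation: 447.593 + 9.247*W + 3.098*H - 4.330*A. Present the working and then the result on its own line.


Substituting values:
W term = 9.247 * 60.1 = 555.7447
H term = 3.098 * 180 = 557.64
A term = 4.330 * 53 = 229.49
BMR = 1331.49 kcal/day

1331.49 kcal/day


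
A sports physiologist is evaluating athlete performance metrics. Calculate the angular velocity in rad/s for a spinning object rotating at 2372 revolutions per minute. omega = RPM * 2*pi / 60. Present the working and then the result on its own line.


omega = RPM * 2*pi / 60
= 2372 * 6.28318531 / 60
= 248.395 rad/s

248.395 rad/s


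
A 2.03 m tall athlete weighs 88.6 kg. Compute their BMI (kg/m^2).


height^2 = 4.1209 m^2
BMI = 88.6 / 4.1209 = 21.5 kg/m^2

21.5 kg/m^2


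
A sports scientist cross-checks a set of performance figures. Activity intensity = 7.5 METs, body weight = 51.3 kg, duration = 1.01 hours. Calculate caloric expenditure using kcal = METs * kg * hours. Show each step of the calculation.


kcal = 7.5 * 51.3 * 1.01
= 384.75 * 1.01
= 388.6 kcal

388.6 kcal


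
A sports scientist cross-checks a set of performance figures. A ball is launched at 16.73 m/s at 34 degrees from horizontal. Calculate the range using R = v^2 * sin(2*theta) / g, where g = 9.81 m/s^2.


sin(2 * 34) = sin(68) = 0.927184
v^2 = 16.73^2 = 279.8929
R = 279.8929 * 0.927184 / 9.81
= 26.454 m

26.454 m


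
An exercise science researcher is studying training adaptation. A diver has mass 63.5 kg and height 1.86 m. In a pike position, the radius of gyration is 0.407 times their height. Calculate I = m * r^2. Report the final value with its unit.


r = 0.407 * 1.86 = 0.75702 m
I = m * r^2 = 63.5 * 0.573079 = 36.391 kg*m^2

36.391 kg*m^2


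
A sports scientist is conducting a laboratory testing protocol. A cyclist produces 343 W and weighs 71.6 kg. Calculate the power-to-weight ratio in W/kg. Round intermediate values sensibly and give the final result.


P/W = power / mass
= 343 / 71.6
= 4.791 W/kg

4.791 W/kg


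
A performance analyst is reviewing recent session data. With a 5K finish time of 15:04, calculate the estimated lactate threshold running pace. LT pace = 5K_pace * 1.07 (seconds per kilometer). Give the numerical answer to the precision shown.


Race duration = 904 s for 5 km
Average pace = 904 / 5 = 180.8 s/km
LT pace = 180.8 * 1.07
= 193.46 s/km

193.46 s/km


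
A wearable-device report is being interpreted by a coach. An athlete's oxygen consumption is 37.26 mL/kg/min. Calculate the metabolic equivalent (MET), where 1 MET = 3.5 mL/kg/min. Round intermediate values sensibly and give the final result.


MET = VO2 / 3.5
= 37.26 / 3.5
= 10.65 METs

10.65 METs


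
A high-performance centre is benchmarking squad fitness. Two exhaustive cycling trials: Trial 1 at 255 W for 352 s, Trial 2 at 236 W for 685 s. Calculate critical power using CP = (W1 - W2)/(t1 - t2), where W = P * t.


W1 = 255 * 352 = 89760 J
W2 = 236 * 685 = 161660 J
CP = (89760 - 161660) / (352 - 685)
= -71900 / -333
= 215.92 W

215.92 W


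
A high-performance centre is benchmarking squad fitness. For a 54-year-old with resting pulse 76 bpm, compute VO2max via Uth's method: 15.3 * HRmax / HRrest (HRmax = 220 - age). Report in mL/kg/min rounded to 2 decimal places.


Step 1: HRmax = 220 - 54 = 166 bpm
Step 2: Ratio = 166 / 76 = 2.1842
Step 3: VO2max = 15.3 * 2.1842 = 33.42 mL/kg/min

33.42 mL/kg/min


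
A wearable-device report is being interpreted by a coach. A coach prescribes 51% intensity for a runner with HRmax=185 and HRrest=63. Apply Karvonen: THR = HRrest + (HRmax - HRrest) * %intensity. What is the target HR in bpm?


Heart rate reserve = 185 - 63 = 122
Intensity fraction = 51 / 100 = 0.51
THR = 63 + 122 * 0.51 = 125.22 bpm

125.22 bpm


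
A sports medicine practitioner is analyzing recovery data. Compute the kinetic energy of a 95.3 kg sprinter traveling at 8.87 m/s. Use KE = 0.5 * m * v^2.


Velocity squared = 78.6769
KE = 0.5 * 95.3 * 78.6769 = 3748.95 J

3748.95 J


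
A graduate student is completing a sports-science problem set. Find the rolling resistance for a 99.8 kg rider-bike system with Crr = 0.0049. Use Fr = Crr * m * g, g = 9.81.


m * g = 99.8 * 9.81 = 979.038 N
Fr = 0.0049 * 979.038 = 4.797 N

4.797 N


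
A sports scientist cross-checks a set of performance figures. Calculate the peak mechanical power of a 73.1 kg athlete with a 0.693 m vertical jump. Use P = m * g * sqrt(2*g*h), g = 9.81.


First, sqrt(2gh) = sqrt(2 * 9.81 * 0.693)
= sqrt(13.59666) = 3.687365 m/s
Power = 73.1 * 9.81 * 3.687365 = 2644.25 W

2644.25 W


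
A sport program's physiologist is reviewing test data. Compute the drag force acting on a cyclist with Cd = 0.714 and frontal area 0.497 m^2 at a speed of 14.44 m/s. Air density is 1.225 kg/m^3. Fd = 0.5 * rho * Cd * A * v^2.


Step 1: v^2 = 208.5136
Step 2: Fd = 0.5 * 1.225 * 0.714 * 0.497 * 208.5136
= 45.321 N

45.321 N


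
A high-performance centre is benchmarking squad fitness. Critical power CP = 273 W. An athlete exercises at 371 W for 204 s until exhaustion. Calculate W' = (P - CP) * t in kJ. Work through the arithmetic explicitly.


P - CP = 371 - 273 = 98 W
W' = 98 * 204 = 19992 J
= 19992 / 1000 = 19.992 kJ

19.992 kJ


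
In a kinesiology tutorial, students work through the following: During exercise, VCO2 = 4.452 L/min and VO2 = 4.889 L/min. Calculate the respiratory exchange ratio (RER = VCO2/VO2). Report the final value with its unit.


RER = VCO2 / VO2
= 4.452 / 4.889
= 0.9106

0.9106


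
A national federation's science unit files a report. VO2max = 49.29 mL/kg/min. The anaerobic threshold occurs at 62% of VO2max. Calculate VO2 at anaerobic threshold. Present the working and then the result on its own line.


AT fraction = 62 / 100 = 0.62
AT VO2 = 49.29 * 0.62
= 30.56 mL/kg/min

30.56 mL/kg/min


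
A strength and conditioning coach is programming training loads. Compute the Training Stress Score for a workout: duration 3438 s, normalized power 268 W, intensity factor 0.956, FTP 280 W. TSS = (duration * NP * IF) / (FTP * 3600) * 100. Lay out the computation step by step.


Product = 3438 * 268 * 0.956 = 880843.104
Base = 280 * 3600 = 1008000
TSS = 880843.104 / 1008000 * 100 = 87.39

87.39 TSS


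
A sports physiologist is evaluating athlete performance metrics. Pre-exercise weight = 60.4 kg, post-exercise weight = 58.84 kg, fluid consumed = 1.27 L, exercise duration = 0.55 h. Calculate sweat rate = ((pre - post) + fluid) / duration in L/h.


Weight loss = 60.4 - 58.84 = 1.56 kg (approx L)
Total sweat = 1.56 + 1.27 = 2.83 L
Sweat rate = 2.83 / 0.55 = 5.145 L/h

5.145 L/h


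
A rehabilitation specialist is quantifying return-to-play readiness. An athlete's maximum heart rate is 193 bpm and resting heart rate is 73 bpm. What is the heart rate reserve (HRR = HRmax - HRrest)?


HRR = HRmax - HRrest
= 193 - 73
= 120 bpm

120 bpm


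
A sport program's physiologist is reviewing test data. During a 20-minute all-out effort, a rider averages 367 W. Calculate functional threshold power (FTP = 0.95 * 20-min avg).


FTP = 0.95 * 367
= 348.65 W

348.65 W


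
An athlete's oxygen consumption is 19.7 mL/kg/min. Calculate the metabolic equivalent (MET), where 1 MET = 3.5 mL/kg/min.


MET = VO2 / 3.5
= 19.7 / 3.5
= 5.63 METs

5.63 METs


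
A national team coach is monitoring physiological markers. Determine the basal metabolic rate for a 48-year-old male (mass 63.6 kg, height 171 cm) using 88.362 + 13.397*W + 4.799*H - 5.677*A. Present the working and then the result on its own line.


BMR = 88.362 + 13.397*63.6 + 4.799*171 - 5.677*48
= 1488.54 kcal/day

1488.54 kcal/day


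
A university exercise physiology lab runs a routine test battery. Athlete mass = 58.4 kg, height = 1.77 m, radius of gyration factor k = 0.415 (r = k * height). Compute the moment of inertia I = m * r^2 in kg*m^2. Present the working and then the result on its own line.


r = k * height = 0.415 * 1.77 = 0.73455 m
r^2 = 0.73455^2 = 0.539564
I = 58.4 * 0.539564 = 31.511 kg*m^2

31.511 kg*m^2


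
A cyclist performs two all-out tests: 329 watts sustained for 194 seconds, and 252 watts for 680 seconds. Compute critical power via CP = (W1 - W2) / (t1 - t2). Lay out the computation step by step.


W1 = P1 * t1 = 329 * 194 = 63826 J
W2 = P2 * t2 = 252 * 680 = 171360 J
CP = (63826 - 171360) / (194 - 680)
= 221.26 W

221.26 W


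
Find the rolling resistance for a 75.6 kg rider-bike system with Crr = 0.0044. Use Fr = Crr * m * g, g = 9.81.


m * g = 75.6 * 9.81 = 741.636 N
Fr = 0.0044 * 741.636 = 3.263 N

3.263 N


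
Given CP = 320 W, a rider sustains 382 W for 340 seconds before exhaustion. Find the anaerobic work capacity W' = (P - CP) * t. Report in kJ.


Excess power = 382 - 320 = 62 W
Work above CP = 62 * 340 = 21080 J
W' = 21.08 kJ

21.08 kJ


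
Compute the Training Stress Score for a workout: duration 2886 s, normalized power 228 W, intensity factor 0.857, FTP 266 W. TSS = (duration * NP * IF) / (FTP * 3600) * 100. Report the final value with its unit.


Product = 2886 * 228 * 0.857 = 563912.856
Base = 266 * 3600 = 957600
TSS = 563912.856 / 957600 * 100 = 58.89

58.89 TSS


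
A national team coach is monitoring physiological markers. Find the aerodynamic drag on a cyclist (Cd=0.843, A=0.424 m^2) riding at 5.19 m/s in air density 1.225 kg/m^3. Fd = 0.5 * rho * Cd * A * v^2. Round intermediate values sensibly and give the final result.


Fd = 0.5 * 1.225 * 0.843 * 0.424 * 5.19^2
= 0.5 * 1.225 * 0.843 * 0.424 * 26.9361
= 5.897 N

5.897 N


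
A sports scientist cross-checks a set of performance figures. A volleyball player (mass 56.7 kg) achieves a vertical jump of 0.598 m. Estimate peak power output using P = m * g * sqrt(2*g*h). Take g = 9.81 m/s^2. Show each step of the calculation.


2 * g * h = 2 * 9.81 * 0.598 = 11.73276
sqrt(11.73276) = 3.425312 m/s
P = 56.7 * 9.81 * 3.425312 = 1905.25 W

1905.25 W


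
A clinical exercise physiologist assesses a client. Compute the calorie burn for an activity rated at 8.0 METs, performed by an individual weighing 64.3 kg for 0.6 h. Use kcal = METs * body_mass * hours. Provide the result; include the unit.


Product of METs and mass = 8.0 * 64.3 = 514.4
Total kcal = 514.4 * 0.6 = 308.64 kcal

308.64 kcal


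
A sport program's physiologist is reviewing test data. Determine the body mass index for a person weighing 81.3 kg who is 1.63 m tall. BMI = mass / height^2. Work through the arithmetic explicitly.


BMI = mass / height^2
= 81.3 / 1.63^2
= 81.3 / 2.6569
= 30.6 kg/m^2

30.6 kg/m^2


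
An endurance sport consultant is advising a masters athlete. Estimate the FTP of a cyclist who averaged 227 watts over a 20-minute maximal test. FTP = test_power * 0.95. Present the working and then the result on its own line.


FTP = 227 * 0.95 = 215.65 W

215.65 W


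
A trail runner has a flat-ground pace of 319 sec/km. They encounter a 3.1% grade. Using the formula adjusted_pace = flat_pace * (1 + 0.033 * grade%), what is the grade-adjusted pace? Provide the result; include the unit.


Grade factor = 1 + 0.033 * 3.1 = 1.1023
Adjusted = 319 * 1.1023 = 351.63 sec/km

351.63 s/km


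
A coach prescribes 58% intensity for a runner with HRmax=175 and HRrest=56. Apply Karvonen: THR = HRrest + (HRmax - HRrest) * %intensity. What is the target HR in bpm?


Heart rate reserve = 175 - 56 = 119
Intensity fraction = 58 / 100 = 0.58
THR = 56 + 119 * 0.58 = 125.02 bpm

125.02 bpm


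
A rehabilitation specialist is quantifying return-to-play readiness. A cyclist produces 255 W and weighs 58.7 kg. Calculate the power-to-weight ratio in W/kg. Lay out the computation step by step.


P/W = power / mass
= 255 / 58.7
= 4.344 W/kg

4.344 W/kg


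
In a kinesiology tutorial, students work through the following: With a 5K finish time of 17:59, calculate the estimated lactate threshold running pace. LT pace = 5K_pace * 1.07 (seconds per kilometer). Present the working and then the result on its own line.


Race duration = 1079 s for 5 km
Average pace = 1079 / 5 = 215.8 s/km
LT pace = 215.8 * 1.07
= 230.91 s/km

230.91 s/km


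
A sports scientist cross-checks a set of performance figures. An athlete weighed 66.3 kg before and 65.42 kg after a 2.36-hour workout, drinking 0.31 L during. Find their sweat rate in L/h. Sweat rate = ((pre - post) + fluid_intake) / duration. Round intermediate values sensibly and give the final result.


Body mass change = 0.88 kg
Total sweat loss = 0.88 + 0.31 = 1.19 L
Rate = 1.19 / 2.36 = 0.504 L/h

0.504 L/h


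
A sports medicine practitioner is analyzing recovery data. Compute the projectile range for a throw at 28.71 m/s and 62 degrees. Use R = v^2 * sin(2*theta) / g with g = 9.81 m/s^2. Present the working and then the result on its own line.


Two times the angle = 124 degrees
sin(124) = 0.829038
R = 824.2641 * 0.829038 / 9.81 = 69.658 m

69.658 m


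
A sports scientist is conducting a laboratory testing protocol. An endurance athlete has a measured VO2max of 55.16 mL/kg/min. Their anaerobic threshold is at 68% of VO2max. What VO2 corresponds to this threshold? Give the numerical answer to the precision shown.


Anaerobic threshold VO2 = VO2max * 68%
= 55.16 * 0.68
= 37.51 mL/kg/min

37.51 mL/kg/min


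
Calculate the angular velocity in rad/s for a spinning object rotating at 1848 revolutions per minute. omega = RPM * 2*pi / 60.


omega = RPM * 2*pi / 60
= 1848 * 6.28318531 / 60
= 193.522 rad/s

193.522 rad/s


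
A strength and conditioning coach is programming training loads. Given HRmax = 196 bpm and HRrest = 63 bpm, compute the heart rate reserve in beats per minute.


Heart rate reserve = maximum HR minus resting HR
HRR = 196 - 63 = 133 bpm

133 bpm


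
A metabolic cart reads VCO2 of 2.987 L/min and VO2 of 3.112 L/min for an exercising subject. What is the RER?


RER = VCO2 / VO2 = 2.987 / 3.112 = 0.9598

0.9598


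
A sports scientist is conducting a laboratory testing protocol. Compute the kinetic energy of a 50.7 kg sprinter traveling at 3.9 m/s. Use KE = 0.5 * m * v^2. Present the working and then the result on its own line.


Velocity squared = 15.21
KE = 0.5 * 50.7 * 15.21 = 385.57 J

385.57 J


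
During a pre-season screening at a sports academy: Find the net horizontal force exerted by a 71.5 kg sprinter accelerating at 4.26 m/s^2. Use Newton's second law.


Newton's second law: F = m * a
F = 71.5 * 4.26 = 304.59 N

304.59 N


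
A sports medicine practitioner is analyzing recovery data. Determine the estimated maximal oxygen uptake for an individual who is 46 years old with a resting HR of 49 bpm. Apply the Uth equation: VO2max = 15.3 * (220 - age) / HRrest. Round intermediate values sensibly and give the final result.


HRmax = 220 - 46 = 174
VO2max = 15.3 * (174 / 49)
= 15.3 * 3.551
= 54.33 mL/kg/min

54.33 mL/kg/min


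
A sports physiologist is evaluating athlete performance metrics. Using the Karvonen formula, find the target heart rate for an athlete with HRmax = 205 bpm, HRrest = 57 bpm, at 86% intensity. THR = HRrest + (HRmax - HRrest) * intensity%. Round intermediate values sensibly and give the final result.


HRR = 205 - 57 = 148
THR = 57 + 148 * 0.86
= 57 + 127.28
= 184.28 bpm

184.28 bpm


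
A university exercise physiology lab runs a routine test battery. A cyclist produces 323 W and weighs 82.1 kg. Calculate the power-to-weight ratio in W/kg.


P/W = power / mass
= 323 / 82.1
= 3.934 W/kg

3.934 W/kg


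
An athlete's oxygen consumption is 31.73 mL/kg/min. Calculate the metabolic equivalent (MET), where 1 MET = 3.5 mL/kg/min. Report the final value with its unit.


MET = VO2 / 3.5
= 31.73 / 3.5
= 9.07 METs

9.07 METs


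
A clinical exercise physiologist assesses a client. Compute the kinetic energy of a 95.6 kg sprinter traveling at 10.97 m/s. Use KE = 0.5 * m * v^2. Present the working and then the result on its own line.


Velocity squared = 120.3409
KE = 0.5 * 95.6 * 120.3409 = 5752.3 J

5752.3 J


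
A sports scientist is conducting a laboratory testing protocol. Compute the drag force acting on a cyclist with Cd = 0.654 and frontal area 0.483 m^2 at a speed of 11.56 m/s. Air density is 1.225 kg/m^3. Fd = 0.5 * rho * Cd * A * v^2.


Step 1: v^2 = 133.6336
Step 2: Fd = 0.5 * 1.225 * 0.654 * 0.483 * 133.6336
= 25.855 N

25.855 N


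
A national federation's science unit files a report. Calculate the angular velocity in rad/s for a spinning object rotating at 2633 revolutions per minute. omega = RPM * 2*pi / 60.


omega = RPM * 2*pi / 60
= 2633 * 6.28318531 / 60
= 275.727 rad/s

275.727 rad/s


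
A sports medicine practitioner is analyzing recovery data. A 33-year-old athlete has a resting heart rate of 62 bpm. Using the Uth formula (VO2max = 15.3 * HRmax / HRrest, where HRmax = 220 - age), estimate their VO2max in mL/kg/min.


HRmax = 220 - 33 = 187 bpm
Ratio = HRmax / HRrest = 187 / 62 = 3.0161
VO2max = 15.3 * 3.0161 = 46.15 mL/kg/min

46.15 mL/kg/min


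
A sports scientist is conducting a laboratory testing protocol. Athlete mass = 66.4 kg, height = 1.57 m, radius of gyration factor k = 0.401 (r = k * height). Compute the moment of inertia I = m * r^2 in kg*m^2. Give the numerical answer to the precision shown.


r = k * height = 0.401 * 1.57 = 0.62957 m
r^2 = 0.62957^2 = 0.396358
I = 66.4 * 0.396358 = 26.318 kg*m^2

26.318 kg*m^2


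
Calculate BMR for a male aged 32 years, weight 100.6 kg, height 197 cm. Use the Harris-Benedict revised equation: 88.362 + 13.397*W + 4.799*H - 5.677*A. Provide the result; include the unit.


Substituting values:
W term = 13.397 * 100.6 = 1347.7382
H term = 4.799 * 197 = 945.403
A term = 5.677 * 32 = 181.664
BMR = 2199.84 kcal/day

2199.84 kcal/day


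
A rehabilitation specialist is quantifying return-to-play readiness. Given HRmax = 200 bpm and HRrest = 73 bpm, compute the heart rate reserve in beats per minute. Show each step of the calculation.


Heart rate reserve = maximum HR minus resting HR
HRR = 200 - 73 = 127 bpm

127 bpm


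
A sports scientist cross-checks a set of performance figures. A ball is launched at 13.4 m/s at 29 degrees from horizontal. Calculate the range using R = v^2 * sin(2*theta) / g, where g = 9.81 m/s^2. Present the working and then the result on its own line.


sin(2 * 29) = sin(58) = 0.848048
v^2 = 13.4^2 = 179.56
R = 179.56 * 0.848048 / 9.81
= 15.522 m

15.522 m


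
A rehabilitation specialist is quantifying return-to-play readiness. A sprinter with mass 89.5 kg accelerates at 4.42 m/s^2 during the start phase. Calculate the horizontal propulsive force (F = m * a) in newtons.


F = m * a
= 89.5 * 4.42
= 395.59 N

395.59 N


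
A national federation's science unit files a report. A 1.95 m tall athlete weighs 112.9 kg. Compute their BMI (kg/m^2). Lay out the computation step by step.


height^2 = 3.8025 m^2
BMI = 112.9 / 3.8025 = 29.69 kg/m^2

29.69 kg/m^2


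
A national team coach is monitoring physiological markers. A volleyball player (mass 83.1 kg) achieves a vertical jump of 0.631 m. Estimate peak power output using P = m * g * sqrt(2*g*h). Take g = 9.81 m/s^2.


2 * g * h = 2 * 9.81 * 0.631 = 12.38022
sqrt(12.38022) = 3.518554 m/s
P = 83.1 * 9.81 * 3.518554 = 2868.36 W

2868.36 W


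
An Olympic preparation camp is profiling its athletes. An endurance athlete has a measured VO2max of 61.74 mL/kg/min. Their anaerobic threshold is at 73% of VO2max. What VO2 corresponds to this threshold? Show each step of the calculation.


Anaerobic threshold VO2 = VO2max * 73%
= 61.74 * 0.73
= 45.07 mL/kg/min

45.07 mL/kg/min


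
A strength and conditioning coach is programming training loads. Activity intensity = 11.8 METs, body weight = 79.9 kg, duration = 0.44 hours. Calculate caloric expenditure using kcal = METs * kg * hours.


kcal = 11.8 * 79.9 * 0.44
= 942.82 * 0.44
= 414.84 kcal

414.84 kcal


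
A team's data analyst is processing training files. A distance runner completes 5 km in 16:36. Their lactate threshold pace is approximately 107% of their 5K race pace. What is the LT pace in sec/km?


Convert to seconds: 16 min 36 s = 996 s
Pace per km = 996 / 5 = 199.2 s/km
LT pace = 199.2 * 1.07 = 213.14 s/km

213.14 s/km


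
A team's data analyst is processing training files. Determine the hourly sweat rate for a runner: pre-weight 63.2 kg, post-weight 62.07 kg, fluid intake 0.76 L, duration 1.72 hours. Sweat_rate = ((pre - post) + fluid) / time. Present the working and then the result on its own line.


Mass lost = 63.2 - 62.07 = 1.13 kg
Add fluid consumed: 1.13 + 0.76 = 1.89 L total sweat
Sweat rate = 1.89 / 1.72 = 1.099 L/h

1.099 L/h


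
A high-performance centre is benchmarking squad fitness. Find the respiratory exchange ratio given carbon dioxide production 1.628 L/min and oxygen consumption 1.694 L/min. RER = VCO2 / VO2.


VCO2 = 1.628 L/min
VO2 = 1.694 L/min
RER = 1.628 / 1.694 = 0.961

0.961


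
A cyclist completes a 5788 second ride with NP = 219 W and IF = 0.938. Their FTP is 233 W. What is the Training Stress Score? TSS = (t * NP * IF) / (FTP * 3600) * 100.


t * NP * IF = 5788 * 219 * 0.938 = 1188982.536
FTP * 3600 = 838800
TSS = (1188982.536 / 838800) * 100 = 141.75

141.75 TSS


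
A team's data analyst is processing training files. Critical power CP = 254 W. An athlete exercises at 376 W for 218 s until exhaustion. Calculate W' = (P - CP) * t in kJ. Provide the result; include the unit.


P - CP = 376 - 254 = 122 W
W' = 122 * 218 = 26596 J
= 26596 / 1000 = 26.596 kJ

26.596 kJ


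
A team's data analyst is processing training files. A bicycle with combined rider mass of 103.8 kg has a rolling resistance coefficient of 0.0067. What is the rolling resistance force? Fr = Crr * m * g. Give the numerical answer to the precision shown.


Fr = 0.0067 * 103.8 * 9.81
= 0.69546 * 9.81
= 6.822 N

6.822 N


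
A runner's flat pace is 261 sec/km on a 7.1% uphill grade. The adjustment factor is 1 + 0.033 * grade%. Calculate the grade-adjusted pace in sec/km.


Factor = 1 + 0.033 * 7.1 = 1.2343
Adjusted pace = 261 * 1.2343
= 322.15 sec/km

322.15 s/km


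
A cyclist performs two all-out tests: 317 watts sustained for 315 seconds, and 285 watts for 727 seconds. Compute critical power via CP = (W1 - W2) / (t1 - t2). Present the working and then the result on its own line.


W1 = P1 * t1 = 317 * 315 = 99855 J
W2 = P2 * t2 = 285 * 727 = 207195 J
CP = (99855 - 207195) / (315 - 727)
= 260.53 W

260.53 W
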